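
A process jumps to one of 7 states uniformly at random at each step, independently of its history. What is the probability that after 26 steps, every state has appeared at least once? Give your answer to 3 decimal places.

Let A_i be the event that state i is missing after 26 steps. By inclusion–exclusion on the A_i,
P(all seen) = Σ_{j=0}^{7} (-1)^j C(7,j)((7-j)/7)^26
= 1.0000 - 0.1272 + 0.0033 - 0.0000 + 0.0000 - 0.0000 + 0.0000 - 0.0000
= 0.8761.

0.876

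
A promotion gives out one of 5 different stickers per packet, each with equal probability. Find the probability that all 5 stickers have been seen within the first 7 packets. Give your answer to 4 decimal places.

0.2150

Let A_i be the event that sticker i is missing after 7 packets. By inclusion–exclusion on the A_i,
P(all seen) = Σ_{j=0}^{5} (-1)^j C(5,j)((5-j)/5)^7
= 1.00000 - 1.04858 + 0.27994 - 0.01638 + 0.00006 - 0.00000
= 0.21504.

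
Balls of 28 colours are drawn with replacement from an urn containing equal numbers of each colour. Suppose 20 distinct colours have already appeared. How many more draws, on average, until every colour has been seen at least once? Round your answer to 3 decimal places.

From k distinct to k+1 distinct takes on average 28/(28-k) draws.
Sum over k = 20,...,27: E = 28/8 + 28/7 + 28/6 + ... + 28/2 + 28/1 = 76.1000.

76.100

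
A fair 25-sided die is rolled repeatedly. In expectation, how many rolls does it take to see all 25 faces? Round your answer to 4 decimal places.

95.3990

The wait to go from k to k+1 distinct faces is geometric with mean 25/(25-k).
E[T] = 25/25 + 25/24 + 25/23 + ... + 25/2 + 25/1 = 25·H_{25}.
H_{25} = 3.81596, so E[T] = 95.39895.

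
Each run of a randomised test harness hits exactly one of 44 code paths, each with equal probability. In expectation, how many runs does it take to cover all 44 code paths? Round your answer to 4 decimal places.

Split into phases: going from k distinct to k+1 distinct takes on average 44/(44-k) runs.
E[T] = 44/44 + 44/43 + 44/42 + ... + 44/2 + 44/1 = 44·H_{44}.
H_{44} = 4.37273, so E[T] = 192.39994.

192.3999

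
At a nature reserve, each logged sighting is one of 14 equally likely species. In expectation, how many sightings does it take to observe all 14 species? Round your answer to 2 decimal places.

45.52

After k distinct species have appeared, the next sighting gives a new one with probability (14-k)/14, so the expected wait for the (k+1)-th is 14/(14-k).
E[T] = 14/14 + 14/13 + 14/12 + ... + 14/2 + 14/1 = 14·H_{14}.
H_{14} = 3.252, so E[T] = 45.522.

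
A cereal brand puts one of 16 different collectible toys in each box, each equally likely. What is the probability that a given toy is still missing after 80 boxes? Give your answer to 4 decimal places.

0.0057

On each box the fixed toy fails to appear with probability 15/16.
P(still missing after 80) = (15/16)^80 = 0.00572.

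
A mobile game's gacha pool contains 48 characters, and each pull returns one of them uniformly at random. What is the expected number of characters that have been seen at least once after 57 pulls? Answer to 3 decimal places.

33.543

For each character, P(seen in 57 pulls) = 1 - (47/48)^57 = 0.6988.
By linearity of expectation, E[distinct seen] = 48·(1 - (47/48)^57) = 33.5433.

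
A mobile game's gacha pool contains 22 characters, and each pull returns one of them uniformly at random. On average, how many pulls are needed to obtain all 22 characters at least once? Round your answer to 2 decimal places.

81.20

The wait to go from k to k+1 distinct characters is geometric with mean 22/(22-k).
E[T] = 22/22 + 22/21 + 22/20 + ... + 22/2 + 22/1 = 22·H_{22}.
H_{22} = 3.691, so E[T] = 81.198.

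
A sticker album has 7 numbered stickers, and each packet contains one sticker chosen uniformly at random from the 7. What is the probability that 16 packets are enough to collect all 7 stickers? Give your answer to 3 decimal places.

0.498

By inclusion–exclusion over which stickers are missing,
P(all seen) = Σ_{j=0}^{7} (-1)^j C(7,j)((7-j)/7)^16
= 1.0000 - 0.5942 + 0.0964 - 0.0045 + 0.0000 - 0.0000 + 0.0000 - 0.0000
= 0.4977.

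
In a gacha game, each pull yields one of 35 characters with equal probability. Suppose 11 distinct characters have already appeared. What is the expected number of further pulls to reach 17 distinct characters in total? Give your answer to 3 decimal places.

With k distinct characters already seen, the next new one takes an expected 35/(35-k) pulls.
Sum over k = 11,...,16: E = 35/24 + 35/23 + 35/22 + 35/21 + 35/20 + 35/19 = 9.8298.

9.830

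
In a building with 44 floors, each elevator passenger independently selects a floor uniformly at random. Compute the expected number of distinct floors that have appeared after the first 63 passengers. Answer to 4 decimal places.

33.6618

For each floor, P(seen in 63 passengers) = 1 - (43/44)^63 = 0.76504.
By linearity of expectation, E[distinct seen] = 44·(1 - (43/44)^63) = 33.66176.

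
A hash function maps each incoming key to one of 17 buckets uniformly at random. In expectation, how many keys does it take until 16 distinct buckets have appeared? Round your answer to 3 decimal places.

41.472

With k distinct buckets already seen, the next new one arrives after an expected 17/(17-k) keys.
Sum over k = 0,...,15: E = 17/17 + 17/16 + 17/15 + ... + 17/3 + 17/2 = 41.4724.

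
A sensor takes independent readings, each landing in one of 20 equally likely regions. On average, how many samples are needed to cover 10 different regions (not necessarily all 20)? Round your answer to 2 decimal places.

Going from k to k+1 distinct takes a geometric number of samples with mean 20/(20-k).
Sum over k = 0,...,9: E = 20/20 + 20/19 + 20/18 + ... + 20/12 + 20/11 = 13.375.

13.38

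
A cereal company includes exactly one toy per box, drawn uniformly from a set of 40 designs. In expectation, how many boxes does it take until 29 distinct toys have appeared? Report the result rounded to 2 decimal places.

With k distinct toys already seen, the next new one arrives after an expected 40/(40-k) boxes.
Sum over k = 0,...,28: E = 40/40 + 40/39 + 40/38 + ... + 40/13 + 40/12 = 50.347.

50.35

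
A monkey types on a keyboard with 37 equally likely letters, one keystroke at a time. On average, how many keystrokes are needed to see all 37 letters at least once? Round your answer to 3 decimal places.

155.459

After k distinct letters have appeared, the next keystroke gives a new one with probability (37-k)/37, so the expected wait for the (k+1)-th is 37/(37-k).
E[T] = 37/37 + 37/36 + 37/35 + ... + 37/2 + 37/1 = 37·H_{37}.
H_{37} = 4.2016, so E[T] = 155.4587.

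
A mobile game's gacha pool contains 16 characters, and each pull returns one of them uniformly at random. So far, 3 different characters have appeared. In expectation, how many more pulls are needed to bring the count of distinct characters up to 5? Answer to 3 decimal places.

2.564

The wait to go from k to k+1 distinct characters is geometric with mean 16/(16-k).
Sum over k = 3,...,4: E = 16/13 + 16/12 = 2.5641.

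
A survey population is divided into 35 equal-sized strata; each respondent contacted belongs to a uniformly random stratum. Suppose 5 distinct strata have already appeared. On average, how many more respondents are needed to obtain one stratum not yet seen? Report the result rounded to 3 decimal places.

The number of respondents until the next new stratum is geometric with success probability 30/35, so its mean is 35/30.
E = 35/30 = 1.1667.

1.167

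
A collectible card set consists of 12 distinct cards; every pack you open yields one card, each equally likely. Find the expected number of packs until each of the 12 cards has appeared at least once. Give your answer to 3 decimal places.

After k distinct cards have appeared, the next pack gives a new one with probability (12-k)/12, so the expected wait for the (k+1)-th is 12/(12-k).
E[T] = 12/12 + 12/11 + 12/10 + ... + 12/2 + 12/1 = 12·H_{12}.
H_{12} = 3.1032, so E[T] = 37.2385.

37.239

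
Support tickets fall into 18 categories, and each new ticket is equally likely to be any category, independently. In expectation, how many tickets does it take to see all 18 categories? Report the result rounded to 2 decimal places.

62.91

The wait to go from k to k+1 distinct categories is geometric with mean 18/(18-k).
E[T] = 18/18 + 18/17 + 18/16 + ... + 18/2 + 18/1 = 18·H_{18}.
H_{18} = 3.495, so E[T] = 62.912.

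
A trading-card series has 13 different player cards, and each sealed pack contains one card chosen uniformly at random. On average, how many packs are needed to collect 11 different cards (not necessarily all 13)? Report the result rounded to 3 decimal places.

21.842

With k distinct cards already seen, the next new one arrives after an expected 13/(13-k) packs.
Sum over k = 0,...,10: E = 13/13 + 13/12 + 13/11 + ... + 13/4 + 13/3 = 21.8417.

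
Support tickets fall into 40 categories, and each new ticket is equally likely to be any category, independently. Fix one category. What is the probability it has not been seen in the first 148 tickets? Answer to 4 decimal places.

0.0236

On each ticket the fixed category fails to appear with probability 39/40.
P(still missing after 148) = (39/40)^148 = 0.02359.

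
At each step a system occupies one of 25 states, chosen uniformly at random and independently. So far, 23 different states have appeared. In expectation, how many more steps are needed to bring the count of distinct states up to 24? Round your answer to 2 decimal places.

The wait to go from k to k+1 distinct states is geometric with mean 25/(25-k).
Only the k = 23 term is needed: E = 25/2 = 12.500.

12.50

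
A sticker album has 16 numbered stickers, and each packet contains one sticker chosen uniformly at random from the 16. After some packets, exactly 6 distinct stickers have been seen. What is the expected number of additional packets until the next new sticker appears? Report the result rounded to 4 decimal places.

Each packet yields a new sticker with probability (16-6)/16 = 10/16, so the wait is geometric with mean 16/10.
E = 16/10 = 1.60000.

1.6000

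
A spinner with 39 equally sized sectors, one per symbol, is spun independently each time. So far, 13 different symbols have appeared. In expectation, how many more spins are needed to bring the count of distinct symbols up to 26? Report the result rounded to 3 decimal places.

26.297

With k distinct symbols already seen, the next new one takes an expected 39/(39-k) spins.
Sum over k = 13,...,25: E = 39/26 + 39/25 + 39/24 + ... + 39/15 + 39/14 = 26.2972.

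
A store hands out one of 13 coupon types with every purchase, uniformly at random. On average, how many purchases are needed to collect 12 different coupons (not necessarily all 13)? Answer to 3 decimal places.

Going from k to k+1 distinct takes a geometric number of purchases with mean 13/(13-k).
Sum over k = 0,...,11: E = 13/13 + 13/12 + 13/11 + ... + 13/3 + 13/2 = 28.3417.

28.342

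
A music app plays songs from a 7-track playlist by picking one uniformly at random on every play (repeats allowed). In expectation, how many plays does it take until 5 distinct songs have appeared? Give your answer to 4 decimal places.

With k distinct songs already seen, the next new one arrives after an expected 7/(7-k) plays.
Sum over k = 0,...,4: E = 7/7 + 7/6 + 7/5 + 7/4 + 7/3 = 7.65000.

7.6500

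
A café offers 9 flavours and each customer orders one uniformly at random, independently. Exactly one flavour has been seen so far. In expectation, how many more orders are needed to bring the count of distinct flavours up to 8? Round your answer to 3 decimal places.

15.461

With k distinct flavours already seen, the next new one takes an expected 9/(9-k) orders.
Sum over k = 1,...,7: E = 9/8 + 9/7 + 9/6 + ... + 9/3 + 9/2 = 15.4607.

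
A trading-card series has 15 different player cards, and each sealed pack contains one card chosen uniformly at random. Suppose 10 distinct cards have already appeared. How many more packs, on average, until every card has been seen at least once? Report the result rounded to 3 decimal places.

34.250

From k distinct to k+1 distinct takes on average 15/(15-k) packs.
Sum over k = 10,...,14: E = 15/5 + 15/4 + 15/3 + 15/2 + 15/1 = 34.2500.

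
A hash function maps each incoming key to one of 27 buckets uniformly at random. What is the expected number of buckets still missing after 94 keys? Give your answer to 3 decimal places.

0.777

For each bucket, P(unseen after 94) = (26/27)^94 = 0.0288.
By linearity of expectation, E[unseen] = 27·(26/27)^94 = 0.7774.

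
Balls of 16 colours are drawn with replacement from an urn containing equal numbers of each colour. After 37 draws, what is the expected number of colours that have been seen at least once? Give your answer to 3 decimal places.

For each colour, P(seen in 37 draws) = 1 - (15/16)^37 = 0.9082.
By linearity of expectation, E[distinct seen] = 16·(1 - (15/16)^37) = 14.5309.

14.531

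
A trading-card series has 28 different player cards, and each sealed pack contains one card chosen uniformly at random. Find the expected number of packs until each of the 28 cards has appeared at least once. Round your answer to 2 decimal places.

109.96

After k distinct cards have appeared, the next pack gives a new one with probability (28-k)/28, so the expected wait for the (k+1)-th is 28/(28-k).
E[T] = 28/28 + 28/27 + 28/26 + ... + 28/2 + 28/1 = 28·H_{28}.
H_{28} = 3.927, so E[T] = 109.961.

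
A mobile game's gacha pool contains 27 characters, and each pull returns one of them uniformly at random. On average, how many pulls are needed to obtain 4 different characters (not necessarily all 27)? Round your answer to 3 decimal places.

4.243

Going from k to k+1 distinct takes a geometric number of pulls with mean 27/(27-k).
Sum over k = 0,...,3: E = 27/27 + 27/26 + 27/25 + 27/24 = 4.2435.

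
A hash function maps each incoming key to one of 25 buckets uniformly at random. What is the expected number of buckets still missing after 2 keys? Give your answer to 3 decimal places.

23.040

For each bucket, P(unseen after 2) = (24/25)^2 = 0.9216.
By linearity of expectation, E[unseen] = 25·(24/25)^2 = 23.0400.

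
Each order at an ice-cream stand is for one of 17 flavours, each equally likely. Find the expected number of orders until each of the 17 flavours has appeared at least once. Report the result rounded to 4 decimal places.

After k distinct flavours have appeared, the next order gives a new one with probability (17-k)/17, so the expected wait for the (k+1)-th is 17/(17-k).
E[T] = 17/17 + 17/16 + 17/15 + ... + 17/2 + 17/1 = 17·H_{17}.
H_{17} = 3.43955, so E[T] = 58.47239.

58.4724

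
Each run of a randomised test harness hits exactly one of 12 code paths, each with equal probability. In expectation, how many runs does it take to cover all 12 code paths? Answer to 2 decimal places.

37.24

Split into phases: going from k distinct to k+1 distinct takes on average 12/(12-k) runs.
E[T] = 12/12 + 12/11 + 12/10 + ... + 12/2 + 12/1 = 12·H_{12}.
H_{12} = 3.103, so E[T] = 37.239.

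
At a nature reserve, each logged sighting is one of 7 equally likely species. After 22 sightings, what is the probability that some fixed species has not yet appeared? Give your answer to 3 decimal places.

Each sighting misses the fixed species with probability (7-1)/7 = 6/7, independently.
P(still missing after 22) = (6/7)^22 = 0.0337.

0.034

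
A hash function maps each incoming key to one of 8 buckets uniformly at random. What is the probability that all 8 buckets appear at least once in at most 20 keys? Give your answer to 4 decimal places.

By inclusion–exclusion over which buckets are missing,
P(all seen) = Σ_{j=0}^{8} (-1)^j C(8,j)((8-j)/8)^20
= 1.00000 - 0.55367 + 0.08879 - 0.00463 + 0.00007 - 0.00000 + 0.00000 - 0.00000 + 0.00000
= 0.53056.

0.5306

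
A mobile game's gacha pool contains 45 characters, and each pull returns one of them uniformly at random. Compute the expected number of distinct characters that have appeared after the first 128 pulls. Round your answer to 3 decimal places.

For each character, P(seen in 128 pulls) = 1 - (44/45)^128 = 0.9437.
By linearity of expectation, E[distinct seen] = 45·(1 - (44/45)^128) = 42.4651.

42.465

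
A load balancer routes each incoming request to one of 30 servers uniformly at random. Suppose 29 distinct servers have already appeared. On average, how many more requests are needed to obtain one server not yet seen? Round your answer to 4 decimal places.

The number of requests until the next new server is geometric with success probability 1/30, so its mean is 30/1.
E = 30/1 = 30.00000.

30.0000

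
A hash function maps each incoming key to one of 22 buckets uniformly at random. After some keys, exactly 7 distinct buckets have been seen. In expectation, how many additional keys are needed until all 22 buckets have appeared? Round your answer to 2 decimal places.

From k distinct to k+1 distinct takes on average 22/(22-k) keys.
Sum over k = 7,...,21: E = 22/15 + 22/14 + 22/13 + ... + 22/2 + 22/1 = 73.001.

73.00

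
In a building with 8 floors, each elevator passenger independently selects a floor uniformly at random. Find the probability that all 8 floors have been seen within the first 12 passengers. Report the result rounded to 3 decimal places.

0.093

By inclusion–exclusion over which floors are missing,
P(all seen) = Σ_{j=0}^{8} (-1)^j C(8,j)((8-j)/8)^12
= 1.0000 - 1.6113 + 0.8869 - 0.1990 + 0.0171 - 0.0004 + 0.0000 - 0.0000 + 0.0000
= 0.0933.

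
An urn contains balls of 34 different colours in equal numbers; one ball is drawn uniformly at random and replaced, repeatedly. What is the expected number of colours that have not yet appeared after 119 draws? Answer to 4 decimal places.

For each colour, P(unseen after 119) = (33/34)^119 = 0.02865.
By linearity of expectation, E[unseen] = 34·(33/34)^119 = 0.97420.

0.9742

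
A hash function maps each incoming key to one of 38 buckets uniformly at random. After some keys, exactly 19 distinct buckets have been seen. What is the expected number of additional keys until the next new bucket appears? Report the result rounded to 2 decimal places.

2.00

Each key yields a new bucket with probability (38-19)/38 = 19/38, so the wait is geometric with mean 38/19.
E = 38/19 = 2.000.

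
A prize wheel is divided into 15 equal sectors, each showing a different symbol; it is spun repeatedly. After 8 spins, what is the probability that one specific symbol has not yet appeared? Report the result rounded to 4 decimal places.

On each spin the fixed symbol fails to appear with probability 14/15.
P(still missing after 8) = (14/15)^8 = 0.57583.

0.5758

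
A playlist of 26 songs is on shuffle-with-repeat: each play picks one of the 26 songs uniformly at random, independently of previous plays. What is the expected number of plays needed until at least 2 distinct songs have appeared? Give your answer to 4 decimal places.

2.0400

Going from k to k+1 distinct takes a geometric number of plays with mean 26/(26-k).
Sum over k = 0,...,1: E = 26/26 + 26/25 = 2.04000.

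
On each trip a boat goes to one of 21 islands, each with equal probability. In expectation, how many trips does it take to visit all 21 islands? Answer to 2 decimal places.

76.55

After k distinct islands have appeared, the next trip gives a new one with probability (21-k)/21, so the expected wait for the (k+1)-th is 21/(21-k).
E[T] = 21/21 + 21/20 + 21/19 + ... + 21/2 + 21/1 = 21·H_{21}.
H_{21} = 3.645, so E[T] = 76.553.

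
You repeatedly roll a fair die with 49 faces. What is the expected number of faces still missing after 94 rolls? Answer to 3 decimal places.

For each face, P(unseen after 94) = (48/49)^94 = 0.1440.
By linearity of expectation, E[unseen] = 49·(48/49)^94 = 7.0541.

7.054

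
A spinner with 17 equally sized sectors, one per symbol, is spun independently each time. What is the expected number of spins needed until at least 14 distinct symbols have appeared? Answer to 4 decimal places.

27.3057

With k distinct symbols already seen, the next new one arrives after an expected 17/(17-k) spins.
Sum over k = 0,...,13: E = 17/17 + 17/16 + 17/15 + ... + 17/5 + 17/4 = 27.30573.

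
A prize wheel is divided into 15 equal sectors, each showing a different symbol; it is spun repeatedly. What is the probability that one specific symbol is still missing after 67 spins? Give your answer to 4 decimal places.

Each spin misses the fixed symbol with probability (15-1)/15 = 14/15, independently.
P(still missing after 67) = (14/15)^67 = 0.00983.

0.0098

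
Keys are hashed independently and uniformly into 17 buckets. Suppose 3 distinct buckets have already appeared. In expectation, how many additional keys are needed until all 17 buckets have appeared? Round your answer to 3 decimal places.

55.277

The wait to go from k to k+1 distinct buckets is geometric with mean 17/(17-k).
Sum over k = 3,...,16: E = 17/14 + 17/13 + 17/12 + ... + 17/2 + 17/1 = 55.2766.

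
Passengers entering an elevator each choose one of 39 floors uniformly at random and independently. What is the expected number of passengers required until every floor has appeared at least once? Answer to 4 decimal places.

After k distinct floors have appeared, the next passenger gives a new one with probability (39-k)/39, so the expected wait for the (k+1)-th is 39/(39-k).
E[T] = 39/39 + 39/38 + 39/37 + ... + 39/2 + 39/1 = 39·H_{39}.
H_{39} = 4.25354, so E[T] = 165.88818.

165.8882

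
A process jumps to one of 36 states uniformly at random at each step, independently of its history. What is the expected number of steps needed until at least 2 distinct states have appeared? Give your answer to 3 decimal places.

2.029

With k distinct states already seen, the next new one arrives after an expected 36/(36-k) steps.
Sum over k = 0,...,1: E = 36/36 + 36/35 = 2.0286.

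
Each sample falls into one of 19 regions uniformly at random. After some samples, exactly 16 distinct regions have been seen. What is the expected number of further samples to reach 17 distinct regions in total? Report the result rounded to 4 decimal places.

The wait to go from k to k+1 distinct regions is geometric with mean 19/(19-k).
Only the k = 16 term is needed: E = 19/3 = 6.33333.

6.3333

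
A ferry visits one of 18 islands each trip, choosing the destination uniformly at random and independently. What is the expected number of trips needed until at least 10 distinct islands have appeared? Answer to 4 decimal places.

With k distinct islands already seen, the next new one arrives after an expected 18/(18-k) trips.
Sum over k = 0,...,9: E = 18/18 + 18/17 + 18/16 + ... + 18/10 + 18/9 = 13.99052.

13.9905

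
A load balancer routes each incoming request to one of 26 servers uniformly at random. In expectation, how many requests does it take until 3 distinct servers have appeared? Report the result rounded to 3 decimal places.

With k distinct servers already seen, the next new one arrives after an expected 26/(26-k) requests.
Sum over k = 0,...,2: E = 26/26 + 26/25 + 26/24 = 3.1233.

3.123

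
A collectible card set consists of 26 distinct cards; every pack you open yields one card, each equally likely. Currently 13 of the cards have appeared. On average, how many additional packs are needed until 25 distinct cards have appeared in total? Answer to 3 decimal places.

56.683

The wait to go from k to k+1 distinct cards is geometric with mean 26/(26-k).
Sum over k = 13,...,24: E = 26/13 + 26/12 + 26/11 + ... + 26/3 + 26/2 = 56.6835.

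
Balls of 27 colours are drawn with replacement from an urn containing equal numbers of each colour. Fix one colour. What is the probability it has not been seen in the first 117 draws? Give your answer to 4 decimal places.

On each draw the fixed colour fails to appear with probability 26/27.
P(still missing after 117) = (26/27)^117 = 0.01209.

0.0121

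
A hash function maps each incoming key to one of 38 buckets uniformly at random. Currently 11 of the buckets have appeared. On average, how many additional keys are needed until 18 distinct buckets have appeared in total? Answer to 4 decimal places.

With k distinct buckets already seen, the next new one takes an expected 38/(38-k) keys.
Sum over k = 11,...,17: E = 38/27 + 38/26 + 38/25 + ... + 38/22 + 38/21 = 11.16125.

11.1612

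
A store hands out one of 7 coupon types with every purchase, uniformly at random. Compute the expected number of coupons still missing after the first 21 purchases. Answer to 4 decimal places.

0.2749

For each coupon, P(unseen after 21) = (6/7)^21 = 0.03928.
By linearity of expectation, E[unseen] = 7·(6/7)^21 = 0.27493.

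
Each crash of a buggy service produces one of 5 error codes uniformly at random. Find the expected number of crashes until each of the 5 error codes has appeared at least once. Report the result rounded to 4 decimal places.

After k distinct error codes have appeared, the next crash gives a new one with probability (5-k)/5, so the expected wait for the (k+1)-th is 5/(5-k).
E[T] = 5/5 + 5/4 + 5/3 + 5/2 + 5/1 = 5·H_{5}.
H_{5} = 2.28333, so E[T] = 11.41667.

11.4167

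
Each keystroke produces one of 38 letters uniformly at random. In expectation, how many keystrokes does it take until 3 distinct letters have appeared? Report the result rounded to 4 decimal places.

Going from k to k+1 distinct takes a geometric number of keystrokes with mean 38/(38-k).
Sum over k = 0,...,2: E = 38/38 + 38/37 + 38/36 = 3.08258.

3.0826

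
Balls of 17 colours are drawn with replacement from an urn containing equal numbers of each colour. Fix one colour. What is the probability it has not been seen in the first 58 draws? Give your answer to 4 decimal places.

On each draw the fixed colour fails to appear with probability 16/17.
P(still missing after 58) = (16/17)^58 = 0.02971.

0.0297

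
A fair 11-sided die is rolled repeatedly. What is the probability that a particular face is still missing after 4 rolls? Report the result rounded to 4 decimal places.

0.6830

Each roll misses the fixed face with probability (11-1)/11 = 10/11, independently.
P(still missing after 4) = (10/11)^4 = 0.68301.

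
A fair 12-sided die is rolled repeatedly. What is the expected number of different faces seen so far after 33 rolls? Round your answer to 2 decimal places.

For each face, P(seen in 33 rolls) = 1 - (11/12)^33 = 0.943.
By linearity of expectation, E[distinct seen] = 12·(1 - (11/12)^33) = 11.321.

11.32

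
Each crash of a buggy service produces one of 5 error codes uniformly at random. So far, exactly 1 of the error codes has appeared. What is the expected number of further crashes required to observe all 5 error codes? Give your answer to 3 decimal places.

The wait to go from k to k+1 distinct error codes is geometric with mean 5/(5-k).
Sum over k = 1,...,4: E = 5/4 + 5/3 + 5/2 + 5/1 = 10.4167.

10.417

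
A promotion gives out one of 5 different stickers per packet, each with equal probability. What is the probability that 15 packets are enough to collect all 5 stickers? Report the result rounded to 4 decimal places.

Let A_i be the event that sticker i is missing after 15 packets. By inclusion–exclusion on the A_i,
P(all seen) = Σ_{j=0}^{5} (-1)^j C(5,j)((5-j)/5)^15
= 1.00000 - 0.17592 + 0.00470 - 0.00001 + 0.00000 - 0.00000
= 0.82877.

0.8288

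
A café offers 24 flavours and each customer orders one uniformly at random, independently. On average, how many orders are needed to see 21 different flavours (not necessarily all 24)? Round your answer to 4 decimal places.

With k distinct flavours already seen, the next new one arrives after an expected 24/(24-k) orders.
Sum over k = 0,...,20: E = 24/24 + 24/23 + 24/22 + ... + 24/5 + 24/4 = 46.62300.

46.6230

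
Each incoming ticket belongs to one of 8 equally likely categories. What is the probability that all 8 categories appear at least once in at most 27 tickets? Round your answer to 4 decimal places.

0.7943

By inclusion–exclusion over which categories are missing,
P(all seen) = Σ_{j=0}^{8} (-1)^j C(8,j)((8-j)/8)^27
= 1.00000 - 0.21742 + 0.01185 - 0.00017 + 0.00000 - 0.00000 + 0.00000 - 0.00000 + 0.00000
= 0.79426.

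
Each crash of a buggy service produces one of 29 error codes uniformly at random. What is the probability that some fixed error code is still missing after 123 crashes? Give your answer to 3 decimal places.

0.013

Each crash misses the fixed error code with probability (29-1)/29 = 28/29, independently.
P(still missing after 123) = (28/29)^123 = 0.0134.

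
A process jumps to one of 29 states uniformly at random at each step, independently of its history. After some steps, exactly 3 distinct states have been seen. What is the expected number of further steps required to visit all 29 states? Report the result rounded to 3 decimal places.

111.778

With k distinct states already seen, the next new one takes an expected 29/(29-k) steps.
Sum over k = 3,...,28: E = 29/26 + 29/25 + 29/24 + ... + 29/2 + 29/1 = 111.7782.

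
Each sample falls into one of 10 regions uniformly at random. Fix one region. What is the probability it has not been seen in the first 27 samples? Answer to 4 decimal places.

0.0581

Each sample misses the fixed region with probability (10-1)/10 = 9/10, independently.
P(still missing after 27) = (9/10)^27 = 0.05815.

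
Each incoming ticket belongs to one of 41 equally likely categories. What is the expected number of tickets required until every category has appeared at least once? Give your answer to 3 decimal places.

The wait to go from k to k+1 distinct categories is geometric with mean 41/(41-k).
E[T] = 41/41 + 41/40 + 41/39 + ... + 41/2 + 41/1 = 41·H_{41}.
H_{41} = 4.3029, so E[T] = 176.4203.

176.420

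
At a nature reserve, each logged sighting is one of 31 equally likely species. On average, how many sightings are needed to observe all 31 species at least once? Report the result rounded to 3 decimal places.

124.845

The wait to go from k to k+1 distinct species is geometric with mean 31/(31-k).
E[T] = 31/31 + 31/30 + 31/29 + ... + 31/2 + 31/1 = 31·H_{31}.
H_{31} = 4.0272, so E[T] = 124.8446.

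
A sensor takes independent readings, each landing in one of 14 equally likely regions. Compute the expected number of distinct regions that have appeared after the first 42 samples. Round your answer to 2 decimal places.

For each region, P(seen in 42 samples) = 1 - (13/14)^42 = 0.956.
By linearity of expectation, E[distinct seen] = 14·(1 - (13/14)^42) = 13.377.

13.38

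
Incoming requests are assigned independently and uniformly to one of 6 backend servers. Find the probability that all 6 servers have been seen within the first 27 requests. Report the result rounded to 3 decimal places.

0.957

Let A_i be the event that server i is missing after 27 requests. By inclusion–exclusion on the A_i,
P(all seen) = Σ_{j=0}^{6} (-1)^j C(6,j)((6-j)/6)^27
= 1.0000 - 0.0437 + 0.0003 - 0.0000 + 0.0000 - 0.0000 + 0.0000
= 0.9566.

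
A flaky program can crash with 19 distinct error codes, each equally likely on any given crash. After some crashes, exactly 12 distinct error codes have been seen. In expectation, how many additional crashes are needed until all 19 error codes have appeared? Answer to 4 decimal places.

49.2643

The wait to go from k to k+1 distinct error codes is geometric with mean 19/(19-k).
Sum over k = 12,...,18: E = 19/7 + 19/6 + 19/5 + ... + 19/2 + 19/1 = 49.26429.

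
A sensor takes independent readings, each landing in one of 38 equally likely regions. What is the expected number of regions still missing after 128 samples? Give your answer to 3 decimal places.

For each region, P(unseen after 128) = (37/38)^128 = 0.0329.
By linearity of expectation, E[unseen] = 38·(37/38)^128 = 1.2511.

1.251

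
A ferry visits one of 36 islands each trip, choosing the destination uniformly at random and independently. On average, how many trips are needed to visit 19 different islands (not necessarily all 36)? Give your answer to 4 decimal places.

26.4602

With k distinct islands already seen, the next new one arrives after an expected 36/(36-k) trips.
Sum over k = 0,...,18: E = 36/36 + 36/35 + 36/34 + ... + 36/19 + 36/18 = 26.46024.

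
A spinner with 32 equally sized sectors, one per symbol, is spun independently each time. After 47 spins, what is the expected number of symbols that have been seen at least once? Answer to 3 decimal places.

24.804

For each symbol, P(seen in 47 spins) = 1 - (31/32)^47 = 0.7751.
By linearity of expectation, E[distinct seen] = 32·(1 - (31/32)^47) = 24.8038.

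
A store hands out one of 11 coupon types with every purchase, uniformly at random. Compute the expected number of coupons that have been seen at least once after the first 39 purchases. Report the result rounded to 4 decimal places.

For each coupon, P(seen in 39 purchases) = 1 - (10/11)^39 = 0.97570.
By linearity of expectation, E[distinct seen] = 11·(1 - (10/11)^39) = 10.73265.

10.7327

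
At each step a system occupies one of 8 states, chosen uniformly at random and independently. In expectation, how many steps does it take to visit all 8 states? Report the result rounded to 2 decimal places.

Split into phases: going from k distinct to k+1 distinct takes on average 8/(8-k) steps.
E[T] = 8/8 + 8/7 + 8/6 + ... + 8/2 + 8/1 = 8·H_{8}.
H_{8} = 2.718, so E[T] = 21.743.

21.74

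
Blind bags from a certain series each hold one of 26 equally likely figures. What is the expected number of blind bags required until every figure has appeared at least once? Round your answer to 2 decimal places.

After k distinct figures have appeared, the next blind bag gives a new one with probability (26-k)/26, so the expected wait for the (k+1)-th is 26/(26-k).
E[T] = 26/26 + 26/25 + 26/24 + ... + 26/2 + 26/1 = 26·H_{26}.
H_{26} = 3.854, so E[T] = 100.215.

100.21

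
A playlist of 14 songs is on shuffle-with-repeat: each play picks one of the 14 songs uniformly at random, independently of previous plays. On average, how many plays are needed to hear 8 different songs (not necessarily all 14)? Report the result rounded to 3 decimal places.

11.222

With k distinct songs already seen, the next new one arrives after an expected 14/(14-k) plays.
Sum over k = 0,...,7: E = 14/14 + 14/13 + 14/12 + ... + 14/8 + 14/7 = 11.2219.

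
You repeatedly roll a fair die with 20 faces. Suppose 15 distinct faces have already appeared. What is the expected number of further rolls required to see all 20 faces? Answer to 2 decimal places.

The wait to go from k to k+1 distinct faces is geometric with mean 20/(20-k).
Sum over k = 15,...,19: E = 20/5 + 20/4 + 20/3 + 20/2 + 20/1 = 45.667.

45.67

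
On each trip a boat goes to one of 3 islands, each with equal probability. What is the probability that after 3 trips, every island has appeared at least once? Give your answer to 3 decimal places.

0.222

Let A_i be the event that island i is missing after 3 trips. By inclusion–exclusion on the A_i,
P(all seen) = Σ_{j=0}^{3} (-1)^j C(3,j)((3-j)/3)^3
= 1.0000 - 0.8889 + 0.1111 - 0.0000
= 0.2222.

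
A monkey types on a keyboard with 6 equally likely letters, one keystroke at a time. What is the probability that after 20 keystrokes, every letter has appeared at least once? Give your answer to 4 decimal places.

Let A_i be the event that letter i is missing after 20 keystrokes. By inclusion–exclusion on the A_i,
P(all seen) = Σ_{j=0}^{6} (-1)^j C(6,j)((6-j)/6)^20
= 1.00000 - 0.15650 + 0.00451 - 0.00002 + 0.00000 - 0.00000 + 0.00000
= 0.84799.

0.8480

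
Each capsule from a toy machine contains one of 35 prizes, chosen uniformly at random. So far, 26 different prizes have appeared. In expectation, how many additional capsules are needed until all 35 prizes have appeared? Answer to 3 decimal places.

With k distinct prizes already seen, the next new one takes an expected 35/(35-k) capsules.
Sum over k = 26,...,34: E = 35/9 + 35/8 + 35/7 + ... + 35/2 + 35/1 = 99.0139.

99.014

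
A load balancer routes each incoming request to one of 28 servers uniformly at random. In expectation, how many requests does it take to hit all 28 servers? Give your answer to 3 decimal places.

109.961

The wait to go from k to k+1 distinct servers is geometric with mean 28/(28-k).
E[T] = 28/28 + 28/27 + 28/26 + ... + 28/2 + 28/1 = 28·H_{28}.
H_{28} = 3.9272, so E[T] = 109.9608.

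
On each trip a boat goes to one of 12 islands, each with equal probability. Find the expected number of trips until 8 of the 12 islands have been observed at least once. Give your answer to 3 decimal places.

Going from k to k+1 distinct takes a geometric number of trips with mean 12/(12-k).
Sum over k = 0,...,7: E = 12/12 + 12/11 + 12/10 + ... + 12/6 + 12/5 = 12.2385.

12.239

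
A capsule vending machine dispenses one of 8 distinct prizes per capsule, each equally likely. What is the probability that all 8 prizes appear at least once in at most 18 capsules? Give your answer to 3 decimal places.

By inclusion–exclusion over which prizes are missing,
P(all seen) = Σ_{j=0}^{8} (-1)^j C(8,j)((8-j)/8)^18
= 1.0000 - 0.7232 + 0.1579 - 0.0119 + 0.0003 - 0.0000 + 0.0000 - 0.0000 + 0.0000
= 0.4231.

0.423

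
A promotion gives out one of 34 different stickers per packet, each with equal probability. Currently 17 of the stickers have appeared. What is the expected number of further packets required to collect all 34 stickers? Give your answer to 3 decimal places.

From k distinct to k+1 distinct takes on average 34/(34-k) packets.
Sum over k = 17,...,33: E = 34/17 + 34/16 + 34/15 + ... + 34/2 + 34/1 = 116.9448.

116.945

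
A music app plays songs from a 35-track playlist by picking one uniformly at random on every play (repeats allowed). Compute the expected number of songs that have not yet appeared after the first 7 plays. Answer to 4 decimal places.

For each song, P(unseen after 7) = (34/35)^7 = 0.81635.
By linearity of expectation, E[unseen] = 35·(34/35)^7 = 28.57223.

28.5722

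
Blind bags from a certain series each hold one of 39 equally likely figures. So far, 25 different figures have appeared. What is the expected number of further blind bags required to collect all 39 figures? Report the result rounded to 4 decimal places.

126.8109

The wait to go from k to k+1 distinct figures is geometric with mean 39/(39-k).
Sum over k = 25,...,38: E = 39/14 + 39/13 + 39/12 + ... + 39/2 + 39/1 = 126.81093.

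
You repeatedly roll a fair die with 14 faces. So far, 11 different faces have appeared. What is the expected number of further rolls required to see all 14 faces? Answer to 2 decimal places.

The wait to go from k to k+1 distinct faces is geometric with mean 14/(14-k).
Sum over k = 11,...,13: E = 14/3 + 14/2 + 14/1 = 25.667.

25.67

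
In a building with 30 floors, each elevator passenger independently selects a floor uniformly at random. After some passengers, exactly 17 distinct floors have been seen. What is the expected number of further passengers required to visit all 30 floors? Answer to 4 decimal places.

From k distinct to k+1 distinct takes on average 30/(30-k) passengers.
Sum over k = 17,...,29: E = 30/13 + 30/12 + 30/11 + ... + 30/2 + 30/1 = 95.40401.

95.4040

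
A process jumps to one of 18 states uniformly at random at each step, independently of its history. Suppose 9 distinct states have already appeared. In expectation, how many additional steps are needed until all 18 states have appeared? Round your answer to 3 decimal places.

With k distinct states already seen, the next new one takes an expected 18/(18-k) steps.
Sum over k = 9,...,17: E = 18/9 + 18/8 + 18/7 + ... + 18/2 + 18/1 = 50.9214.

50.921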